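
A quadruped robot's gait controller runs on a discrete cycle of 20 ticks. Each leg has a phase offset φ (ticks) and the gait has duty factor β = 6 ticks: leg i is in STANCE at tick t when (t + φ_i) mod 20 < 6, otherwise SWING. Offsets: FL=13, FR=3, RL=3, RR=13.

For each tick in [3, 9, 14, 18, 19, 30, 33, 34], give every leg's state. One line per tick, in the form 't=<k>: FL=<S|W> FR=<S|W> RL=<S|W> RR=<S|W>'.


t=3: phase=(16,6,6,16) vs β=6 → FL=W FR=W RL=W RR=W
t=9: phase=(2,12,12,2) vs β=6 → FL=S FR=W RL=W RR=S
t=14: phase=(7,17,17,7) vs β=6 → FL=W FR=W RL=W RR=W
t=18: phase=(11,1,1,11) vs β=6 → FL=W FR=S RL=S RR=W
t=19: phase=(12,2,2,12) vs β=6 → FL=W FR=S RL=S RR=W
t=30: phase=(3,13,13,3) vs β=6 → FL=S FR=W RL=W RR=S
t=33: phase=(6,16,16,6) vs β=6 → FL=W FR=W RL=W RR=W
t=34: phase=(7,17,17,7) vs β=6 → FL=W FR=W RL=W RR=W

t=3: FL=W FR=W RL=W RR=W
t=9: FL=S FR=W RL=W RR=S
t=14: FL=W FR=W RL=W RR=W
t=18: FL=W FR=S RL=S RR=W
t=19: FL=W FR=S RL=S RR=W
t=30: FL=S FR=W RL=W RR=S
t=33: FL=W FR=W RL=W RR=W
t=34: FL=W FR=W RL=W RR=W


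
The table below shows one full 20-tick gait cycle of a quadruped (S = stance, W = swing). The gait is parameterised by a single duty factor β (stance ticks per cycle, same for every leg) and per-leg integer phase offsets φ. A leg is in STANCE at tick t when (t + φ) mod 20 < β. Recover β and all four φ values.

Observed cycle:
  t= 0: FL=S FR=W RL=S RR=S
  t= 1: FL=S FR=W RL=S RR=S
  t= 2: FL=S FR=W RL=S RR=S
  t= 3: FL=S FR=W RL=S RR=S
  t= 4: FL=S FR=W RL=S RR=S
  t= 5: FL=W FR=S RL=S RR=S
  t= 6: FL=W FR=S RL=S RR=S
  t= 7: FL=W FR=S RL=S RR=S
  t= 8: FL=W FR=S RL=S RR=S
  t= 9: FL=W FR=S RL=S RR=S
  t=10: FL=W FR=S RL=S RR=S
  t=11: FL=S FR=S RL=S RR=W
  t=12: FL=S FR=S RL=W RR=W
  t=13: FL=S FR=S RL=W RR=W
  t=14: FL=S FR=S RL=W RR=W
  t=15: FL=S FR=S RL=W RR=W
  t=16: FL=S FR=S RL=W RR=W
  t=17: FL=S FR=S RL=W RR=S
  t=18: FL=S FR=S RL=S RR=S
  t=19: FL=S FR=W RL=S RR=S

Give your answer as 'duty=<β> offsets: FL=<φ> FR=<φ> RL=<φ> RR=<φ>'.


duty=14 offsets: FL=9 FR=15 RL=2 RR=3

duty β = stance ticks per leg = 14
FL: stance ticks = 14; W→S at t=11 → φ=9
FR: stance ticks = 14; W→S at t=5 → φ=15
RL: stance ticks = 14; W→S at t=18 → φ=2
RR: stance ticks = 14; W→S at t=17 → φ=3


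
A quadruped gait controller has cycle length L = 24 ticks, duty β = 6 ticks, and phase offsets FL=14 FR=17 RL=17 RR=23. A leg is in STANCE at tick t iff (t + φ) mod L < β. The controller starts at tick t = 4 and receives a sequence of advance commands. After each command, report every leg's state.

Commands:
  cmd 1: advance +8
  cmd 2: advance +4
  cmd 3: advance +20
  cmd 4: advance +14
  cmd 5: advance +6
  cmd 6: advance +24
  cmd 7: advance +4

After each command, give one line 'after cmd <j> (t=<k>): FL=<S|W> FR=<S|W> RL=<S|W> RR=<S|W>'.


after cmd 1 (t=12): FL=S FR=S RL=S RR=W
after cmd 2 (t=16): FL=W FR=W RL=W RR=W
after cmd 3 (t=36): FL=S FR=S RL=S RR=W
after cmd 4 (t=50): FL=W FR=W RL=W RR=S
after cmd 5 (t=56): FL=W FR=S RL=S RR=W
after cmd 6 (t=80): FL=W FR=S RL=S RR=W
after cmd 7 (t=84): FL=S FR=S RL=S RR=W

start t=4: FL=W FR=W RL=W RR=S
cmd 1: advance +8 → t=12, phase=(2,5,5,11) → FL=S FR=S RL=S RR=W
cmd 2: advance +4 → t=16, phase=(6,9,9,15) → FL=W FR=W RL=W RR=W
cmd 3: advance +20 → t=36, phase=(2,5,5,11) → FL=S FR=S RL=S RR=W
cmd 4: advance +14 → t=50, phase=(16,19,19,1) → FL=W FR=W RL=W RR=S
cmd 5: advance +6 → t=56, phase=(22,1,1,7) → FL=W FR=S RL=S RR=W
cmd 6: advance +24 → t=80, phase=(22,1,1,7) → FL=W FR=S RL=S RR=W
cmd 7: advance +4 → t=84, phase=(2,5,5,11) → FL=S FR=S RL=S RR=W


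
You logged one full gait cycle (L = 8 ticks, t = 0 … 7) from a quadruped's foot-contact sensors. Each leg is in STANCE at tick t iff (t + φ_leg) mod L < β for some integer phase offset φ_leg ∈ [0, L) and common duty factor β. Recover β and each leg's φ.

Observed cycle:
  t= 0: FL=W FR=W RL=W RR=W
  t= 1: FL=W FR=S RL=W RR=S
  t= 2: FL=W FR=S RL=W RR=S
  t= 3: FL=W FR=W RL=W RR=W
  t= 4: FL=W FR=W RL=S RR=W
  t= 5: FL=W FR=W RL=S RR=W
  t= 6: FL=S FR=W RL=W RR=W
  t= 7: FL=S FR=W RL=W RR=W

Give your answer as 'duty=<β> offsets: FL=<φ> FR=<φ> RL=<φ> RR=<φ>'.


duty β = stance ticks per leg = 2
FL: stance ticks = 2; W→S at t=6 → φ=2
FR: stance ticks = 2; W→S at t=1 → φ=7
RL: stance ticks = 2; W→S at t=4 → φ=4
RR: stance ticks = 2; W→S at t=1 → φ=7

duty=2 offsets: FL=2 FR=7 RL=4 RR=7


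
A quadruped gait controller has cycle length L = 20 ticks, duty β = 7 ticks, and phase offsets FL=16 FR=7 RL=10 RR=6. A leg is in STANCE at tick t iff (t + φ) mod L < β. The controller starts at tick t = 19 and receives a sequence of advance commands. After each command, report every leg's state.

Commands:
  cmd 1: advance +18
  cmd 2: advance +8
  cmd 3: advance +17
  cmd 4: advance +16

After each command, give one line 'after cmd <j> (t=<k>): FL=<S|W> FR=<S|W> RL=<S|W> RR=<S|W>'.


start t=19: FL=W FR=S RL=W RR=S
cmd 1: advance +18 → t=37, phase=(13,4,7,3) → FL=W FR=S RL=W RR=S
cmd 2: advance +8 → t=45, phase=(1,12,15,11) → FL=S FR=W RL=W RR=W
cmd 3: advance +17 → t=62, phase=(18,9,12,8) → FL=W FR=W RL=W RR=W
cmd 4: advance +16 → t=78, phase=(14,5,8,4) → FL=W FR=S RL=W RR=S

after cmd 1 (t=37): FL=W FR=S RL=W RR=S
after cmd 2 (t=45): FL=S FR=W RL=W RR=W
after cmd 3 (t=62): FL=W FR=W RL=W RR=W
after cmd 4 (t=78): FL=W FR=S RL=W RR=S


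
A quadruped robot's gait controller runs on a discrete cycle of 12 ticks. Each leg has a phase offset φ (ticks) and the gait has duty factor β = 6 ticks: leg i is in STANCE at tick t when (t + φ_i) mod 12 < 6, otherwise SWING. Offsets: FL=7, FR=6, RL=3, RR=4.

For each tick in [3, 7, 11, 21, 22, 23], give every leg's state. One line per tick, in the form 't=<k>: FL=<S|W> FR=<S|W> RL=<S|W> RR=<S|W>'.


t=3: FL=W FR=W RL=W RR=W
t=7: FL=S FR=S RL=W RR=W
t=11: FL=W FR=S RL=S RR=S
t=21: FL=S FR=S RL=S RR=S
t=22: FL=S FR=S RL=S RR=S
t=23: FL=W FR=S RL=S RR=S

t=3: phase=(10,9,6,7) vs β=6 → FL=W FR=W RL=W RR=W
t=7: phase=(2,1,10,11) vs β=6 → FL=S FR=S RL=W RR=W
t=11: phase=(6,5,2,3) vs β=6 → FL=W FR=S RL=S RR=S
t=21: phase=(4,3,0,1) vs β=6 → FL=S FR=S RL=S RR=S
t=22: phase=(5,4,1,2) vs β=6 → FL=S FR=S RL=S RR=S
t=23: phase=(6,5,2,3) vs β=6 → FL=W FR=S RL=S RR=S


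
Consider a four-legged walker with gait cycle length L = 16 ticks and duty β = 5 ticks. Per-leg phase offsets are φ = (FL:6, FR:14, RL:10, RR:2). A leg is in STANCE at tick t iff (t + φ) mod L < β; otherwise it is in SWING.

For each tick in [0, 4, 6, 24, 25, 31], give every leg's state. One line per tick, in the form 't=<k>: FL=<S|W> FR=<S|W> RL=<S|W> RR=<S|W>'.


t=0: phase=(6,14,10,2) vs β=5 → FL=W FR=W RL=W RR=S
t=4: phase=(10,2,14,6) vs β=5 → FL=W FR=S RL=W RR=W
t=6: phase=(12,4,0,8) vs β=5 → FL=W FR=S RL=S RR=W
t=24: phase=(14,6,2,10) vs β=5 → FL=W FR=W RL=S RR=W
t=25: phase=(15,7,3,11) vs β=5 → FL=W FR=W RL=S RR=W
t=31: phase=(5,13,9,1) vs β=5 → FL=W FR=W RL=W RR=S

t=0: FL=W FR=W RL=W RR=S
t=4: FL=W FR=S RL=W RR=W
t=6: FL=W FR=S RL=S RR=W
t=24: FL=W FR=W RL=S RR=W
t=25: FL=W FR=W RL=S RR=W
t=31: FL=W FR=W RL=W RR=S


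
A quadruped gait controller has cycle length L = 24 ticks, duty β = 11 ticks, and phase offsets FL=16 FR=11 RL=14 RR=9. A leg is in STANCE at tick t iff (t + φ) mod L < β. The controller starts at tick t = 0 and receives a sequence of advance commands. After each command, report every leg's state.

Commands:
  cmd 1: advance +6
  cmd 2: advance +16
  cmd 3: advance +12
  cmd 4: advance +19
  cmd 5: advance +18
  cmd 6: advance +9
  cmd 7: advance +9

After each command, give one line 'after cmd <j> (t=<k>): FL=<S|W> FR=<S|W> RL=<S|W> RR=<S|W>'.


start t=0: FL=W FR=W RL=W RR=S
cmd 1: advance +6 → t=6, phase=(22,17,20,15) → FL=W FR=W RL=W RR=W
cmd 2: advance +16 → t=22, phase=(14,9,12,7) → FL=W FR=S RL=W RR=S
cmd 3: advance +12 → t=34, phase=(2,21,0,19) → FL=S FR=W RL=S RR=W
cmd 4: advance +19 → t=53, phase=(21,16,19,14) → FL=W FR=W RL=W RR=W
cmd 5: advance +18 → t=71, phase=(15,10,13,8) → FL=W FR=S RL=W RR=S
cmd 6: advance +9 → t=80, phase=(0,19,22,17) → FL=S FR=W RL=W RR=W
cmd 7: advance +9 → t=89, phase=(9,4,7,2) → FL=S FR=S RL=S RR=S

after cmd 1 (t=6): FL=W FR=W RL=W RR=W
after cmd 2 (t=22): FL=W FR=S RL=W RR=S
after cmd 3 (t=34): FL=S FR=W RL=S RR=W
after cmd 4 (t=53): FL=W FR=W RL=W RR=W
after cmd 5 (t=71): FL=W FR=S RL=W RR=S
after cmd 6 (t=80): FL=S FR=W RL=W RR=W
after cmd 7 (t=89): FL=S FR=S RL=S RR=S


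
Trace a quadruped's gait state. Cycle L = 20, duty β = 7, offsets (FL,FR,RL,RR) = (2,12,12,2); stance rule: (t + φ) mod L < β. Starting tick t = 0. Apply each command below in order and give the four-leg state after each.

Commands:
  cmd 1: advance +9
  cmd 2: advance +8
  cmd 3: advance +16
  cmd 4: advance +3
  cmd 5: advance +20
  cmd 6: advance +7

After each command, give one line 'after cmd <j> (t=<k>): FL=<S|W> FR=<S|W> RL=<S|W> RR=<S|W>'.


start t=0: FL=S FR=W RL=W RR=S
cmd 1: advance +9 → t=9, phase=(11,1,1,11) → FL=W FR=S RL=S RR=W
cmd 2: advance +8 → t=17, phase=(19,9,9,19) → FL=W FR=W RL=W RR=W
cmd 3: advance +16 → t=33, phase=(15,5,5,15) → FL=W FR=S RL=S RR=W
cmd 4: advance +3 → t=36, phase=(18,8,8,18) → FL=W FR=W RL=W RR=W
cmd 5: advance +20 → t=56, phase=(18,8,8,18) → FL=W FR=W RL=W RR=W
cmd 6: advance +7 → t=63, phase=(5,15,15,5) → FL=S FR=W RL=W RR=S

after cmd 1 (t=9): FL=W FR=S RL=S RR=W
after cmd 2 (t=17): FL=W FR=W RL=W RR=W
after cmd 3 (t=33): FL=W FR=S RL=S RR=W
after cmd 4 (t=36): FL=W FR=W RL=W RR=W
after cmd 5 (t=56): FL=W FR=W RL=W RR=W
after cmd 6 (t=63): FL=S FR=W RL=W RR=S


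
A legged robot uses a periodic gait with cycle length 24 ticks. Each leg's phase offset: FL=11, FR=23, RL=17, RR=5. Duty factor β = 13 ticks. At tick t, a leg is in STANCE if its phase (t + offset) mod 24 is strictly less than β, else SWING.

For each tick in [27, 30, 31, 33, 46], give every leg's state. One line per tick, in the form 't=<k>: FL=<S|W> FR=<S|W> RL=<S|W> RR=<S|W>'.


t=27: FL=W FR=S RL=W RR=S
t=30: FL=W FR=S RL=W RR=S
t=31: FL=W FR=S RL=S RR=S
t=33: FL=W FR=S RL=S RR=W
t=46: FL=S FR=W RL=W RR=S

t=27: phase=(14,2,20,8) vs β=13 → FL=W FR=S RL=W RR=S
t=30: phase=(17,5,23,11) vs β=13 → FL=W FR=S RL=W RR=S
t=31: phase=(18,6,0,12) vs β=13 → FL=W FR=S RL=S RR=S
t=33: phase=(20,8,2,14) vs β=13 → FL=W FR=S RL=S RR=W
t=46: phase=(9,21,15,3) vs β=13 → FL=S FR=W RL=W RR=S


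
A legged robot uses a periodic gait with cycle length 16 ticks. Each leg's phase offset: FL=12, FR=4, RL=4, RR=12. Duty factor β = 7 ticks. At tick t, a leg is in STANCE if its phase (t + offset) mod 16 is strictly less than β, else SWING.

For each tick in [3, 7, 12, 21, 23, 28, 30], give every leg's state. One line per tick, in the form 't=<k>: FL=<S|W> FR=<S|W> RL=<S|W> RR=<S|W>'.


t=3: phase=(15,7,7,15) vs β=7 → FL=W FR=W RL=W RR=W
t=7: phase=(3,11,11,3) vs β=7 → FL=S FR=W RL=W RR=S
t=12: phase=(8,0,0,8) vs β=7 → FL=W FR=S RL=S RR=W
t=21: phase=(1,9,9,1) vs β=7 → FL=S FR=W RL=W RR=S
t=23: phase=(3,11,11,3) vs β=7 → FL=S FR=W RL=W RR=S
t=28: phase=(8,0,0,8) vs β=7 → FL=W FR=S RL=S RR=W
t=30: phase=(10,2,2,10) vs β=7 → FL=W FR=S RL=S RR=W

t=3: FL=W FR=W RL=W RR=W
t=7: FL=S FR=W RL=W RR=S
t=12: FL=W FR=S RL=S RR=W
t=21: FL=S FR=W RL=W RR=S
t=23: FL=S FR=W RL=W RR=S
t=28: FL=W FR=S RL=S RR=W
t=30: FL=W FR=S RL=S RR=W


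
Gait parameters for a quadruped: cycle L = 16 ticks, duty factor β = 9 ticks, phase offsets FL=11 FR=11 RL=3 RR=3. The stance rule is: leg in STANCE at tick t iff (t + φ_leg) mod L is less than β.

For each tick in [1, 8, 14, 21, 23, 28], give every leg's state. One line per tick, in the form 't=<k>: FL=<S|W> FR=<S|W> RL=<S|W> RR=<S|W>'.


t=1: FL=W FR=W RL=S RR=S
t=8: FL=S FR=S RL=W RR=W
t=14: FL=W FR=W RL=S RR=S
t=21: FL=S FR=S RL=S RR=S
t=23: FL=S FR=S RL=W RR=W
t=28: FL=S FR=S RL=W RR=W

t=1: phase=(12,12,4,4) vs β=9 → FL=W FR=W RL=S RR=S
t=8: phase=(3,3,11,11) vs β=9 → FL=S FR=S RL=W RR=W
t=14: phase=(9,9,1,1) vs β=9 → FL=W FR=W RL=S RR=S
t=21: phase=(0,0,8,8) vs β=9 → FL=S FR=S RL=S RR=S
t=23: phase=(2,2,10,10) vs β=9 → FL=S FR=S RL=W RR=W
t=28: phase=(7,7,15,15) vs β=9 → FL=S FR=S RL=W RR=W


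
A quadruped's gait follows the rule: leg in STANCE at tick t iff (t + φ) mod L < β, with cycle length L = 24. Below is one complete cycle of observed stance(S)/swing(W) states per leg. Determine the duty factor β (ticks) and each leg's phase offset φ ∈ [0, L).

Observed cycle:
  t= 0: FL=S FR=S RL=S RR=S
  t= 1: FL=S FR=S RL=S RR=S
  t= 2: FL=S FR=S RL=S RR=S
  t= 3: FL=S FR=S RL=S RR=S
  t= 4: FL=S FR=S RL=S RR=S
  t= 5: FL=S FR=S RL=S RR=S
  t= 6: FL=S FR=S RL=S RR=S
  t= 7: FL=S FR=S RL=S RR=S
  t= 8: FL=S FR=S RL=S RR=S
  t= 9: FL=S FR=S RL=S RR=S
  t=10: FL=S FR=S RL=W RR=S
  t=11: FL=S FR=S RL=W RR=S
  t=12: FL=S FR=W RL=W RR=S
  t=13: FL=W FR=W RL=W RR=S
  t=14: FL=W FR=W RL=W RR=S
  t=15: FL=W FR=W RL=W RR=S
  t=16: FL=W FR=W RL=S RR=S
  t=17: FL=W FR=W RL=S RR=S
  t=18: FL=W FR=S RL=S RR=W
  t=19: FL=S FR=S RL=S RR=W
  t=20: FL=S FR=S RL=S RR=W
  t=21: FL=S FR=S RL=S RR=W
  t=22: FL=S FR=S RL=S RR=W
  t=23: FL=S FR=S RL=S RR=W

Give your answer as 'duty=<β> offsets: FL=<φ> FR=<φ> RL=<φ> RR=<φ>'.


duty=18 offsets: FL=5 FR=6 RL=8 RR=0

duty β = stance ticks per leg = 18
FL: stance ticks = 18; W→S at t=19 → φ=5
FR: stance ticks = 18; W→S at t=18 → φ=6
RL: stance ticks = 18; W→S at t=16 → φ=8
RR: stance ticks = 18; W→S at t=0 → φ=0


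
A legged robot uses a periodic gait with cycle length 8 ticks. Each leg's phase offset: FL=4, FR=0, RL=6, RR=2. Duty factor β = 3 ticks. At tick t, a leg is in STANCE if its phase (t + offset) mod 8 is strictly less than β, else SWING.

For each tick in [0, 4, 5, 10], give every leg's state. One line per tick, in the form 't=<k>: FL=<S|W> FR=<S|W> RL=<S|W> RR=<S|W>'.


t=0: phase=(4,0,6,2) vs β=3 → FL=W FR=S RL=W RR=S
t=4: phase=(0,4,2,6) vs β=3 → FL=S FR=W RL=S RR=W
t=5: phase=(1,5,3,7) vs β=3 → FL=S FR=W RL=W RR=W
t=10: phase=(6,2,0,4) vs β=3 → FL=W FR=S RL=S RR=W

t=0: FL=W FR=S RL=W RR=S
t=4: FL=S FR=W RL=S RR=W
t=5: FL=S FR=W RL=W RR=W
t=10: FL=W FR=S RL=S RR=W


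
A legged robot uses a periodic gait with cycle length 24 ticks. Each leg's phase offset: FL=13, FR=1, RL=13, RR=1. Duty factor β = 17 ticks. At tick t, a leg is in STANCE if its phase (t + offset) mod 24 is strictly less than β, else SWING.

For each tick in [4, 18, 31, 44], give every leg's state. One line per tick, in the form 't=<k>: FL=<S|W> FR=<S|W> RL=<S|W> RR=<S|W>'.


t=4: phase=(17,5,17,5) vs β=17 → FL=W FR=S RL=W RR=S
t=18: phase=(7,19,7,19) vs β=17 → FL=S FR=W RL=S RR=W
t=31: phase=(20,8,20,8) vs β=17 → FL=W FR=S RL=W RR=S
t=44: phase=(9,21,9,21) vs β=17 → FL=S FR=W RL=S RR=W

t=4: FL=W FR=S RL=W RR=S
t=18: FL=S FR=W RL=S RR=W
t=31: FL=W FR=S RL=W RR=S
t=44: FL=S FR=W RL=S RR=W


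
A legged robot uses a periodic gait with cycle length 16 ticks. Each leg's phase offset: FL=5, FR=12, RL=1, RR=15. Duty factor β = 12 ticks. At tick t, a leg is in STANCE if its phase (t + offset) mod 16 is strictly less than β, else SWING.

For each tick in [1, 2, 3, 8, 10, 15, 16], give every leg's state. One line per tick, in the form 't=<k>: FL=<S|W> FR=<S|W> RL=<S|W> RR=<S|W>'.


t=1: phase=(6,13,2,0) vs β=12 → FL=S FR=W RL=S RR=S
t=2: phase=(7,14,3,1) vs β=12 → FL=S FR=W RL=S RR=S
t=3: phase=(8,15,4,2) vs β=12 → FL=S FR=W RL=S RR=S
t=8: phase=(13,4,9,7) vs β=12 → FL=W FR=S RL=S RR=S
t=10: phase=(15,6,11,9) vs β=12 → FL=W FR=S RL=S RR=S
t=15: phase=(4,11,0,14) vs β=12 → FL=S FR=S RL=S RR=W
t=16: phase=(5,12,1,15) vs β=12 → FL=S FR=W RL=S RR=W

t=1: FL=S FR=W RL=S RR=S
t=2: FL=S FR=W RL=S RR=S
t=3: FL=S FR=W RL=S RR=S
t=8: FL=W FR=S RL=S RR=S
t=10: FL=W FR=S RL=S RR=S
t=15: FL=S FR=S RL=S RR=W
t=16: FL=S FR=W RL=S RR=W


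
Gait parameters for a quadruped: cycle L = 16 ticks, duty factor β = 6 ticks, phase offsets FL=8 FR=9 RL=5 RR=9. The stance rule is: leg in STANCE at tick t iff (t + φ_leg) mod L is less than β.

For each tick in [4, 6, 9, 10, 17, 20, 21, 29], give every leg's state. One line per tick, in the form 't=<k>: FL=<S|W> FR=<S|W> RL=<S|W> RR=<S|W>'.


t=4: phase=(12,13,9,13) vs β=6 → FL=W FR=W RL=W RR=W
t=6: phase=(14,15,11,15) vs β=6 → FL=W FR=W RL=W RR=W
t=9: phase=(1,2,14,2) vs β=6 → FL=S FR=S RL=W RR=S
t=10: phase=(2,3,15,3) vs β=6 → FL=S FR=S RL=W RR=S
t=17: phase=(9,10,6,10) vs β=6 → FL=W FR=W RL=W RR=W
t=20: phase=(12,13,9,13) vs β=6 → FL=W FR=W RL=W RR=W
t=21: phase=(13,14,10,14) vs β=6 → FL=W FR=W RL=W RR=W
t=29: phase=(5,6,2,6) vs β=6 → FL=S FR=W RL=S RR=W

t=4: FL=W FR=W RL=W RR=W
t=6: FL=W FR=W RL=W RR=W
t=9: FL=S FR=S RL=W RR=S
t=10: FL=S FR=S RL=W RR=S
t=17: FL=W FR=W RL=W RR=W
t=20: FL=W FR=W RL=W RR=W
t=21: FL=W FR=W RL=W RR=W
t=29: FL=S FR=W RL=S RR=W


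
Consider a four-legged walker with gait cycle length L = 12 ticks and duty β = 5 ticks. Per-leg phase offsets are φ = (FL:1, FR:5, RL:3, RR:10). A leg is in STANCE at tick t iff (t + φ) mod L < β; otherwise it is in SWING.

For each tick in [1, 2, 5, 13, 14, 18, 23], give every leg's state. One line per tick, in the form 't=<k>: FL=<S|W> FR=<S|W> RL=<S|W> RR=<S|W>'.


t=1: phase=(2,6,4,11) vs β=5 → FL=S FR=W RL=S RR=W
t=2: phase=(3,7,5,0) vs β=5 → FL=S FR=W RL=W RR=S
t=5: phase=(6,10,8,3) vs β=5 → FL=W FR=W RL=W RR=S
t=13: phase=(2,6,4,11) vs β=5 → FL=S FR=W RL=S RR=W
t=14: phase=(3,7,5,0) vs β=5 → FL=S FR=W RL=W RR=S
t=18: phase=(7,11,9,4) vs β=5 → FL=W FR=W RL=W RR=S
t=23: phase=(0,4,2,9) vs β=5 → FL=S FR=S RL=S RR=W

t=1: FL=S FR=W RL=S RR=W
t=2: FL=S FR=W RL=W RR=S
t=5: FL=W FR=W RL=W RR=S
t=13: FL=S FR=W RL=S RR=W
t=14: FL=S FR=W RL=W RR=S
t=18: FL=W FR=W RL=W RR=S
t=23: FL=S FR=S RL=S RR=W


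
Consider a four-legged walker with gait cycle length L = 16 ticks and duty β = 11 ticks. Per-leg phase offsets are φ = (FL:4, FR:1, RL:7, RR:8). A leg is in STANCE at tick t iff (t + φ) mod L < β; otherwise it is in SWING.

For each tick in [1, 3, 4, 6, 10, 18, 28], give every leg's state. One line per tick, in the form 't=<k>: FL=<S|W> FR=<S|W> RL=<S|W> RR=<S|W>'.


t=1: FL=S FR=S RL=S RR=S
t=3: FL=S FR=S RL=S RR=W
t=4: FL=S FR=S RL=W RR=W
t=6: FL=S FR=S RL=W RR=W
t=10: FL=W FR=W RL=S RR=S
t=18: FL=S FR=S RL=S RR=S
t=28: FL=S FR=W RL=S RR=S

t=1: phase=(5,2,8,9) vs β=11 → FL=S FR=S RL=S RR=S
t=3: phase=(7,4,10,11) vs β=11 → FL=S FR=S RL=S RR=W
t=4: phase=(8,5,11,12) vs β=11 → FL=S FR=S RL=W RR=W
t=6: phase=(10,7,13,14) vs β=11 → FL=S FR=S RL=W RR=W
t=10: phase=(14,11,1,2) vs β=11 → FL=W FR=W RL=S RR=S
t=18: phase=(6,3,9,10) vs β=11 → FL=S FR=S RL=S RR=S
t=28: phase=(0,13,3,4) vs β=11 → FL=S FR=W RL=S RR=S


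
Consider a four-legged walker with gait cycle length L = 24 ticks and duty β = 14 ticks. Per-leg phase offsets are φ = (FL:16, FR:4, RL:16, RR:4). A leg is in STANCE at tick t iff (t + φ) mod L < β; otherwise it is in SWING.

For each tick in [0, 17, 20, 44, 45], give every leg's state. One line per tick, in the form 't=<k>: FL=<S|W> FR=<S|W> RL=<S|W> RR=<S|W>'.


t=0: FL=W FR=S RL=W RR=S
t=17: FL=S FR=W RL=S RR=W
t=20: FL=S FR=S RL=S RR=S
t=44: FL=S FR=S RL=S RR=S
t=45: FL=S FR=S RL=S RR=S

t=0: phase=(16,4,16,4) vs β=14 → FL=W FR=S RL=W RR=S
t=17: phase=(9,21,9,21) vs β=14 → FL=S FR=W RL=S RR=W
t=20: phase=(12,0,12,0) vs β=14 → FL=S FR=S RL=S RR=S
t=44: phase=(12,0,12,0) vs β=14 → FL=S FR=S RL=S RR=S
t=45: phase=(13,1,13,1) vs β=14 → FL=S FR=S RL=S RR=S


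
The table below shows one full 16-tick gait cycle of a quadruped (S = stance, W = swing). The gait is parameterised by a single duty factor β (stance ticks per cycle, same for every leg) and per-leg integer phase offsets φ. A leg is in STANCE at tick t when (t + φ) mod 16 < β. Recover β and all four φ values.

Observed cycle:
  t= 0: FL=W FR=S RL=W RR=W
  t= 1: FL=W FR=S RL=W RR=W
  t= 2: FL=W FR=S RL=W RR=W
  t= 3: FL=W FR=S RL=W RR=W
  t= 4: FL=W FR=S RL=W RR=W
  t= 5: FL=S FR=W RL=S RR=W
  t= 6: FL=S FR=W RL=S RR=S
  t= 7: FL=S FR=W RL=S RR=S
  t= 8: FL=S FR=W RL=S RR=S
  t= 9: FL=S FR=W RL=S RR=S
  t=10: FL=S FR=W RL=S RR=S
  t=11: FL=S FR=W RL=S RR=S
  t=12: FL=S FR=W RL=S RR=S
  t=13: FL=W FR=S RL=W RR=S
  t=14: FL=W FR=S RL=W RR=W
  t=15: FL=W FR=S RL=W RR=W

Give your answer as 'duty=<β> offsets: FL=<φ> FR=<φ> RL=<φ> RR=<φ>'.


duty=8 offsets: FL=11 FR=3 RL=11 RR=10

duty β = stance ticks per leg = 8
FL: stance ticks = 8; W→S at t=5 → φ=11
FR: stance ticks = 8; W→S at t=13 → φ=3
RL: stance ticks = 8; W→S at t=5 → φ=11
RR: stance ticks = 8; W→S at t=6 → φ=10


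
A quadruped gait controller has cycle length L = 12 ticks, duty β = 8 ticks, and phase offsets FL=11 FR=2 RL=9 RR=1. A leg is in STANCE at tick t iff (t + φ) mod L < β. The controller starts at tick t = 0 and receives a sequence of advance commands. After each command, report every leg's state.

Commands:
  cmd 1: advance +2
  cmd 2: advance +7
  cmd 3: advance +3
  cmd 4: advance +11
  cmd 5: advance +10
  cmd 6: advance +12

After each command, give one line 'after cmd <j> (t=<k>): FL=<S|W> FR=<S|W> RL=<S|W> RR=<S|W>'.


after cmd 1 (t=2): FL=S FR=S RL=W RR=S
after cmd 2 (t=9): FL=W FR=W RL=S RR=W
after cmd 3 (t=12): FL=W FR=S RL=W RR=S
after cmd 4 (t=23): FL=W FR=S RL=W RR=S
after cmd 5 (t=33): FL=W FR=W RL=S RR=W
after cmd 6 (t=45): FL=W FR=W RL=S RR=W

start t=0: FL=W FR=S RL=W RR=S
cmd 1: advance +2 → t=2, phase=(1,4,11,3) → FL=S FR=S RL=W RR=S
cmd 2: advance +7 → t=9, phase=(8,11,6,10) → FL=W FR=W RL=S RR=W
cmd 3: advance +3 → t=12, phase=(11,2,9,1) → FL=W FR=S RL=W RR=S
cmd 4: advance +11 → t=23, phase=(10,1,8,0) → FL=W FR=S RL=W RR=S
cmd 5: advance +10 → t=33, phase=(8,11,6,10) → FL=W FR=W RL=S RR=W
cmd 6: advance +12 → t=45, phase=(8,11,6,10) → FL=W FR=W RL=S RR=W


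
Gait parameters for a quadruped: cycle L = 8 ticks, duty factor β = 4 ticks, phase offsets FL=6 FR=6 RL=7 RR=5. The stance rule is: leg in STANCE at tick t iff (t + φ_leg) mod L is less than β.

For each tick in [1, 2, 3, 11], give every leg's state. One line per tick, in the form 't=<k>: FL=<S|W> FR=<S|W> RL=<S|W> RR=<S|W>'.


t=1: phase=(7,7,0,6) vs β=4 → FL=W FR=W RL=S RR=W
t=2: phase=(0,0,1,7) vs β=4 → FL=S FR=S RL=S RR=W
t=3: phase=(1,1,2,0) vs β=4 → FL=S FR=S RL=S RR=S
t=11: phase=(1,1,2,0) vs β=4 → FL=S FR=S RL=S RR=S

t=1: FL=W FR=W RL=S RR=W
t=2: FL=S FR=S RL=S RR=W
t=3: FL=S FR=S RL=S RR=S
t=11: FL=S FR=S RL=S RR=S


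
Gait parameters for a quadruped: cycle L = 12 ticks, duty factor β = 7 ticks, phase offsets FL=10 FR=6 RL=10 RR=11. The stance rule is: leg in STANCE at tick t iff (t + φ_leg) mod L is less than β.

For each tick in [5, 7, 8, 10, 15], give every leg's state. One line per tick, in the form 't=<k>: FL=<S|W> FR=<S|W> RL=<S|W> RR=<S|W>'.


t=5: FL=S FR=W RL=S RR=S
t=7: FL=S FR=S RL=S RR=S
t=8: FL=S FR=S RL=S RR=W
t=10: FL=W FR=S RL=W RR=W
t=15: FL=S FR=W RL=S RR=S

t=5: phase=(3,11,3,4) vs β=7 → FL=S FR=W RL=S RR=S
t=7: phase=(5,1,5,6) vs β=7 → FL=S FR=S RL=S RR=S
t=8: phase=(6,2,6,7) vs β=7 → FL=S FR=S RL=S RR=W
t=10: phase=(8,4,8,9) vs β=7 → FL=W FR=S RL=W RR=W
t=15: phase=(1,9,1,2) vs β=7 → FL=S FR=W RL=S RR=S


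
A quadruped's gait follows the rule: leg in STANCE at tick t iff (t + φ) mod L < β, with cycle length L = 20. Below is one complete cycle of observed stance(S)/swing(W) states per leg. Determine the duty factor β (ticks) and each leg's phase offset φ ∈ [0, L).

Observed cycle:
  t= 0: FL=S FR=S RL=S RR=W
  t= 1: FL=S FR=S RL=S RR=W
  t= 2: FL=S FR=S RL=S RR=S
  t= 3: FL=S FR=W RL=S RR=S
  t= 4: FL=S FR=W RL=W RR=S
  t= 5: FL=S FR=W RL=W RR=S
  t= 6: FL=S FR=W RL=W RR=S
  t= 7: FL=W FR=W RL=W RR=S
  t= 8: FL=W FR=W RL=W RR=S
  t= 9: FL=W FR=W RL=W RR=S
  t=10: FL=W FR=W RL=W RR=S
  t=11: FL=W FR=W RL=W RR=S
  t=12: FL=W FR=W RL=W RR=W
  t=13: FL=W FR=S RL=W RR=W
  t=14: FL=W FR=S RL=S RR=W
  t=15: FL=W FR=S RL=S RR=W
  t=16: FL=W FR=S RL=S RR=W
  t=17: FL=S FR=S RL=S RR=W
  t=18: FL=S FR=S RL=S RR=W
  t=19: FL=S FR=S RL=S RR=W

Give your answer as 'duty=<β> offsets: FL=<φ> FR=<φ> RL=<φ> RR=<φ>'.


duty=10 offsets: FL=3 FR=7 RL=6 RR=18

duty β = stance ticks per leg = 10
FL: stance ticks = 10; W→S at t=17 → φ=3
FR: stance ticks = 10; W→S at t=13 → φ=7
RL: stance ticks = 10; W→S at t=14 → φ=6
RR: stance ticks = 10; W→S at t=2 → φ=18


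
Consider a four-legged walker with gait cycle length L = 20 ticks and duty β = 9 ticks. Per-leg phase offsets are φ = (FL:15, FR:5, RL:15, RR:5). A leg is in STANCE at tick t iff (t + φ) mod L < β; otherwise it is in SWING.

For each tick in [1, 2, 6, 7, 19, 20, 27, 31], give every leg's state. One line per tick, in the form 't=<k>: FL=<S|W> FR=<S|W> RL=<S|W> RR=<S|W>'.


t=1: FL=W FR=S RL=W RR=S
t=2: FL=W FR=S RL=W RR=S
t=6: FL=S FR=W RL=S RR=W
t=7: FL=S FR=W RL=S RR=W
t=19: FL=W FR=S RL=W RR=S
t=20: FL=W FR=S RL=W RR=S
t=27: FL=S FR=W RL=S RR=W
t=31: FL=S FR=W RL=S RR=W

t=1: phase=(16,6,16,6) vs β=9 → FL=W FR=S RL=W RR=S
t=2: phase=(17,7,17,7) vs β=9 → FL=W FR=S RL=W RR=S
t=6: phase=(1,11,1,11) vs β=9 → FL=S FR=W RL=S RR=W
t=7: phase=(2,12,2,12) vs β=9 → FL=S FR=W RL=S RR=W
t=19: phase=(14,4,14,4) vs β=9 → FL=W FR=S RL=W RR=S
t=20: phase=(15,5,15,5) vs β=9 → FL=W FR=S RL=W RR=S
t=27: phase=(2,12,2,12) vs β=9 → FL=S FR=W RL=S RR=W
t=31: phase=(6,16,6,16) vs β=9 → FL=S FR=W RL=S RR=W


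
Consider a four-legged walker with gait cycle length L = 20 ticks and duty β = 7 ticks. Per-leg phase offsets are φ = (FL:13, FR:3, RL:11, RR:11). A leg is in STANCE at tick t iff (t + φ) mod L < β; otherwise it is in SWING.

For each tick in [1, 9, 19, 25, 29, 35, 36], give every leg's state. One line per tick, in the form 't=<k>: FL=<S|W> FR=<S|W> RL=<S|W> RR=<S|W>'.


t=1: FL=W FR=S RL=W RR=W
t=9: FL=S FR=W RL=S RR=S
t=19: FL=W FR=S RL=W RR=W
t=25: FL=W FR=W RL=W RR=W
t=29: FL=S FR=W RL=S RR=S
t=35: FL=W FR=W RL=S RR=S
t=36: FL=W FR=W RL=W RR=W

t=1: phase=(14,4,12,12) vs β=7 → FL=W FR=S RL=W RR=W
t=9: phase=(2,12,0,0) vs β=7 → FL=S FR=W RL=S RR=S
t=19: phase=(12,2,10,10) vs β=7 → FL=W FR=S RL=W RR=W
t=25: phase=(18,8,16,16) vs β=7 → FL=W FR=W RL=W RR=W
t=29: phase=(2,12,0,0) vs β=7 → FL=S FR=W RL=S RR=S
t=35: phase=(8,18,6,6) vs β=7 → FL=W FR=W RL=S RR=S
t=36: phase=(9,19,7,7) vs β=7 → FL=W FR=W RL=W RR=W


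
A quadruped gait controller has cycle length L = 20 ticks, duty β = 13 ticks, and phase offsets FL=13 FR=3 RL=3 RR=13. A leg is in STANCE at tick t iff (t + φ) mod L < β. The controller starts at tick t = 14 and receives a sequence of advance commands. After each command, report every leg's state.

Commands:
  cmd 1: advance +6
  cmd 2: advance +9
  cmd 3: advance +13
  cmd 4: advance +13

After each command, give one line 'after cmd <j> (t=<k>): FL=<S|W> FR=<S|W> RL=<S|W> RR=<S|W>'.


start t=14: FL=S FR=W RL=W RR=S
cmd 1: advance +6 → t=20, phase=(13,3,3,13) → FL=W FR=S RL=S RR=W
cmd 2: advance +9 → t=29, phase=(2,12,12,2) → FL=S FR=S RL=S RR=S
cmd 3: advance +13 → t=42, phase=(15,5,5,15) → FL=W FR=S RL=S RR=W
cmd 4: advance +13 → t=55, phase=(8,18,18,8) → FL=S FR=W RL=W RR=S

after cmd 1 (t=20): FL=W FR=S RL=S RR=W
after cmd 2 (t=29): FL=S FR=S RL=S RR=S
after cmd 3 (t=42): FL=W FR=S RL=S RR=W
after cmd 4 (t=55): FL=S FR=W RL=W RR=S


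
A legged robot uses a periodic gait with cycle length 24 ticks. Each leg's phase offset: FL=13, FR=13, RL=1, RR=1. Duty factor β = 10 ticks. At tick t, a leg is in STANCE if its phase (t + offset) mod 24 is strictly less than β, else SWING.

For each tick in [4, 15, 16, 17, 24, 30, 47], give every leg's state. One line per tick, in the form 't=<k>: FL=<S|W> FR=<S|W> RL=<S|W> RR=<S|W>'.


t=4: FL=W FR=W RL=S RR=S
t=15: FL=S FR=S RL=W RR=W
t=16: FL=S FR=S RL=W RR=W
t=17: FL=S FR=S RL=W RR=W
t=24: FL=W FR=W RL=S RR=S
t=30: FL=W FR=W RL=S RR=S
t=47: FL=W FR=W RL=S RR=S

t=4: phase=(17,17,5,5) vs β=10 → FL=W FR=W RL=S RR=S
t=15: phase=(4,4,16,16) vs β=10 → FL=S FR=S RL=W RR=W
t=16: phase=(5,5,17,17) vs β=10 → FL=S FR=S RL=W RR=W
t=17: phase=(6,6,18,18) vs β=10 → FL=S FR=S RL=W RR=W
t=24: phase=(13,13,1,1) vs β=10 → FL=W FR=W RL=S RR=S
t=30: phase=(19,19,7,7) vs β=10 → FL=W FR=W RL=S RR=S
t=47: phase=(12,12,0,0) vs β=10 → FL=W FR=W RL=S RR=S


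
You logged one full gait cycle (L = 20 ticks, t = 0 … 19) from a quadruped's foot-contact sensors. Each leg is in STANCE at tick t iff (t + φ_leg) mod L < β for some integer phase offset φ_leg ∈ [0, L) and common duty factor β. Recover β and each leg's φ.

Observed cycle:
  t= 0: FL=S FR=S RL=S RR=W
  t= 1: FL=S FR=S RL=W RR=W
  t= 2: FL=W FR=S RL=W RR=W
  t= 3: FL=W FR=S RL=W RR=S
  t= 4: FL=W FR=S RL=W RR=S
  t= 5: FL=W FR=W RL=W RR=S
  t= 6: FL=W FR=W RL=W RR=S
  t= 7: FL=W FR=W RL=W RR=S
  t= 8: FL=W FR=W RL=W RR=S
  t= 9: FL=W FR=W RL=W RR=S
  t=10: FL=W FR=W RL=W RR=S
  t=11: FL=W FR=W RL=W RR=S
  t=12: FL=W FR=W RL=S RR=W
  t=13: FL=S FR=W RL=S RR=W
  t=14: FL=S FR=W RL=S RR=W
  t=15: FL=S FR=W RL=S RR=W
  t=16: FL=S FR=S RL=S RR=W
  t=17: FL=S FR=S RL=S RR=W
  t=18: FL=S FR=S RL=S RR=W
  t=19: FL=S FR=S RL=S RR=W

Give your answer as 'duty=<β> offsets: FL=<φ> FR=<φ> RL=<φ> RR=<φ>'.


duty β = stance ticks per leg = 9
FL: stance ticks = 9; W→S at t=13 → φ=7
FR: stance ticks = 9; W→S at t=16 → φ=4
RL: stance ticks = 9; W→S at t=12 → φ=8
RR: stance ticks = 9; W→S at t=3 → φ=17

duty=9 offsets: FL=7 FR=4 RL=8 RR=17


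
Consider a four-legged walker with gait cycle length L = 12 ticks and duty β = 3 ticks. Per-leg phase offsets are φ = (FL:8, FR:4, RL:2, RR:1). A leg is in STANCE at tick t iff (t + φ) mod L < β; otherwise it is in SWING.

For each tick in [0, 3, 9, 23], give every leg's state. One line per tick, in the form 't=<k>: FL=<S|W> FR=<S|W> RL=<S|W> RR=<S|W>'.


t=0: phase=(8,4,2,1) vs β=3 → FL=W FR=W RL=S RR=S
t=3: phase=(11,7,5,4) vs β=3 → FL=W FR=W RL=W RR=W
t=9: phase=(5,1,11,10) vs β=3 → FL=W FR=S RL=W RR=W
t=23: phase=(7,3,1,0) vs β=3 → FL=W FR=W RL=S RR=S

t=0: FL=W FR=W RL=S RR=S
t=3: FL=W FR=W RL=W RR=W
t=9: FL=W FR=S RL=W RR=W
t=23: FL=W FR=W RL=S RR=S


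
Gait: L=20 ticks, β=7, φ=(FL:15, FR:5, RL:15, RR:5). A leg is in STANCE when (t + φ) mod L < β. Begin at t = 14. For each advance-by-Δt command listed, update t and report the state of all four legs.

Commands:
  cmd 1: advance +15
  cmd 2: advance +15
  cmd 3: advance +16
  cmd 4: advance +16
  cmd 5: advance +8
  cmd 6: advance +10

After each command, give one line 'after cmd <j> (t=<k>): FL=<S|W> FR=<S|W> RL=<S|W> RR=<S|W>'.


after cmd 1 (t=29): FL=S FR=W RL=S RR=W
after cmd 2 (t=44): FL=W FR=W RL=W RR=W
after cmd 3 (t=60): FL=W FR=S RL=W RR=S
after cmd 4 (t=76): FL=W FR=S RL=W RR=S
after cmd 5 (t=84): FL=W FR=W RL=W RR=W
after cmd 6 (t=94): FL=W FR=W RL=W RR=W

start t=14: FL=W FR=W RL=W RR=W
cmd 1: advance +15 → t=29, phase=(4,14,4,14) → FL=S FR=W RL=S RR=W
cmd 2: advance +15 → t=44, phase=(19,9,19,9) → FL=W FR=W RL=W RR=W
cmd 3: advance +16 → t=60, phase=(15,5,15,5) → FL=W FR=S RL=W RR=S
cmd 4: advance +16 → t=76, phase=(11,1,11,1) → FL=W FR=S RL=W RR=S
cmd 5: advance +8 → t=84, phase=(19,9,19,9) → FL=W FR=W RL=W RR=W
cmd 6: advance +10 → t=94, phase=(9,19,9,19) → FL=W FR=W RL=W RR=W


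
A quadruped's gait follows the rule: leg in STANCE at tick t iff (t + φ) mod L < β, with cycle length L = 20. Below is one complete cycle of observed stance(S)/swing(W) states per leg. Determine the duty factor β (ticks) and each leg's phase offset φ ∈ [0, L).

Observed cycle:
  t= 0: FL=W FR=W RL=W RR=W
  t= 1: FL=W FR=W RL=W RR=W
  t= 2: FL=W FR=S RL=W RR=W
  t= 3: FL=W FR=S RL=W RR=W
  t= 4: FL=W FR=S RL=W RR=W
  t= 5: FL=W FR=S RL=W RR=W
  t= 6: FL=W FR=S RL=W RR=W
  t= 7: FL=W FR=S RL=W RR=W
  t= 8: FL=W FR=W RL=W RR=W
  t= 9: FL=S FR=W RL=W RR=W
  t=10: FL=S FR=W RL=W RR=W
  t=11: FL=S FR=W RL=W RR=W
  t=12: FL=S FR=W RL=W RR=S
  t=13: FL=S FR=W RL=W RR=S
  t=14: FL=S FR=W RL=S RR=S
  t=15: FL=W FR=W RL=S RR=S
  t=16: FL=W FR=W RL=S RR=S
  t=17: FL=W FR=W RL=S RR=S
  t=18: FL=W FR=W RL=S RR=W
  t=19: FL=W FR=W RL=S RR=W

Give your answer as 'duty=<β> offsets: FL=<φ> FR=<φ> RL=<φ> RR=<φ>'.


duty β = stance ticks per leg = 6
FL: stance ticks = 6; W→S at t=9 → φ=11
FR: stance ticks = 6; W→S at t=2 → φ=18
RL: stance ticks = 6; W→S at t=14 → φ=6
RR: stance ticks = 6; W→S at t=12 → φ=8

duty=6 offsets: FL=11 FR=18 RL=6 RR=8


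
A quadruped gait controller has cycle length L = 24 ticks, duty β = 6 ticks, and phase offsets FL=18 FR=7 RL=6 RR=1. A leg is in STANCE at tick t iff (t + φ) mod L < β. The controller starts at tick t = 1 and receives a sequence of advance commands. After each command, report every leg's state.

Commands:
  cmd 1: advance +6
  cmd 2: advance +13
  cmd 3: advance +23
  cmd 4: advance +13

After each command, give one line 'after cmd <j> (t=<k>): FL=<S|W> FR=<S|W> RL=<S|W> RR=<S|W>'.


after cmd 1 (t=7): FL=S FR=W RL=W RR=W
after cmd 2 (t=20): FL=W FR=S RL=S RR=W
after cmd 3 (t=43): FL=W FR=S RL=S RR=W
after cmd 4 (t=56): FL=S FR=W RL=W RR=W

start t=1: FL=W FR=W RL=W RR=S
cmd 1: advance +6 → t=7, phase=(1,14,13,8) → FL=S FR=W RL=W RR=W
cmd 2: advance +13 → t=20, phase=(14,3,2,21) → FL=W FR=S RL=S RR=W
cmd 3: advance +23 → t=43, phase=(13,2,1,20) → FL=W FR=S RL=S RR=W
cmd 4: advance +13 → t=56, phase=(2,15,14,9) → FL=S FR=W RL=W RR=W


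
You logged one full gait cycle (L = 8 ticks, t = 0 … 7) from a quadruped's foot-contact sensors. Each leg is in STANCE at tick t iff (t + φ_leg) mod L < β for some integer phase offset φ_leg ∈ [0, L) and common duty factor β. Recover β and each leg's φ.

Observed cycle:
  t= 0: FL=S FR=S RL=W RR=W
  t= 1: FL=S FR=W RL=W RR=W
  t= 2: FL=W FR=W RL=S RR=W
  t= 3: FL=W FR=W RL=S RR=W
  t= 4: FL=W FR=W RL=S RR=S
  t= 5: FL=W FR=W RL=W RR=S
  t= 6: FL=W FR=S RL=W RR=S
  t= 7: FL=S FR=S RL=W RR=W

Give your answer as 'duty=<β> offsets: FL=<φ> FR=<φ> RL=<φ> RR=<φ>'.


duty β = stance ticks per leg = 3
FL: stance ticks = 3; W→S at t=7 → φ=1
FR: stance ticks = 3; W→S at t=6 → φ=2
RL: stance ticks = 3; W→S at t=2 → φ=6
RR: stance ticks = 3; W→S at t=4 → φ=4

duty=3 offsets: FL=1 FR=2 RL=6 RR=4


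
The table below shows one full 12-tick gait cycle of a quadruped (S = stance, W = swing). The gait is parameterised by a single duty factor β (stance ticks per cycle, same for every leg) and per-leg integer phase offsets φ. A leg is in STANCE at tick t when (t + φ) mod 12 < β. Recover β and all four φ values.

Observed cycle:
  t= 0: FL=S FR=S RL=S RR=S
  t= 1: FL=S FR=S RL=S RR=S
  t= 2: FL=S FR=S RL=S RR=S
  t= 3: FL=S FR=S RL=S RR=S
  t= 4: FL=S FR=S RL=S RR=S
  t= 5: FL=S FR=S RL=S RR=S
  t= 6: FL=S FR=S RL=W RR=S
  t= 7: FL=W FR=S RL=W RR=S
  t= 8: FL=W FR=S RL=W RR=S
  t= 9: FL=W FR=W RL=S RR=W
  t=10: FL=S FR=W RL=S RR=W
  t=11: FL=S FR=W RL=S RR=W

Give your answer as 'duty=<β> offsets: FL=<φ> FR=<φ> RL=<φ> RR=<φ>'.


duty=9 offsets: FL=2 FR=0 RL=3 RR=0

duty β = stance ticks per leg = 9
FL: stance ticks = 9; W→S at t=10 → φ=2
FR: stance ticks = 9; W→S at t=0 → φ=0
RL: stance ticks = 9; W→S at t=9 → φ=3
RR: stance ticks = 9; W→S at t=0 → φ=0


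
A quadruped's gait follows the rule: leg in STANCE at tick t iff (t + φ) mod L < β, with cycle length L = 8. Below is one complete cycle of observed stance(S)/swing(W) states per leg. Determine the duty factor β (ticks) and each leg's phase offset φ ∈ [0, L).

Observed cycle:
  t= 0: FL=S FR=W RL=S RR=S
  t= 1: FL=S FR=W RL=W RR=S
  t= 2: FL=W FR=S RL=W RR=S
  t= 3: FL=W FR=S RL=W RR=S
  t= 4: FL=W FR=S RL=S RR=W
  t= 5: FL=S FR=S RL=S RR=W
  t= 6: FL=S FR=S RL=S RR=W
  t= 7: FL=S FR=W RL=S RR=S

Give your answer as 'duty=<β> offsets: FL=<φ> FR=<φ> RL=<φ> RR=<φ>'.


duty=5 offsets: FL=3 FR=6 RL=4 RR=1

duty β = stance ticks per leg = 5
FL: stance ticks = 5; W→S at t=5 → φ=3
FR: stance ticks = 5; W→S at t=2 → φ=6
RL: stance ticks = 5; W→S at t=4 → φ=4
RR: stance ticks = 5; W→S at t=7 → φ=1


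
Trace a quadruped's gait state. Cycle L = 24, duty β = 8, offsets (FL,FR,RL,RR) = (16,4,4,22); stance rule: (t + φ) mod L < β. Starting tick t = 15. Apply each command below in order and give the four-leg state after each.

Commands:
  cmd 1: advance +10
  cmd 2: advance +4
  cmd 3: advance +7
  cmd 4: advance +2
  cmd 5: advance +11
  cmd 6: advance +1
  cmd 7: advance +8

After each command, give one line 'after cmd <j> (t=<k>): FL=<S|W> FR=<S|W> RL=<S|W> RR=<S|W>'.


after cmd 1 (t=25): FL=W FR=S RL=S RR=W
after cmd 2 (t=29): FL=W FR=W RL=W RR=S
after cmd 3 (t=36): FL=S FR=W RL=W RR=W
after cmd 4 (t=38): FL=S FR=W RL=W RR=W
after cmd 5 (t=49): FL=W FR=S RL=S RR=W
after cmd 6 (t=50): FL=W FR=S RL=S RR=S
after cmd 7 (t=58): FL=S FR=W RL=W RR=W

start t=15: FL=S FR=W RL=W RR=W
cmd 1: advance +10 → t=25, phase=(17,5,5,23) → FL=W FR=S RL=S RR=W
cmd 2: advance +4 → t=29, phase=(21,9,9,3) → FL=W FR=W RL=W RR=S
cmd 3: advance +7 → t=36, phase=(4,16,16,10) → FL=S FR=W RL=W RR=W
cmd 4: advance +2 → t=38, phase=(6,18,18,12) → FL=S FR=W RL=W RR=W
cmd 5: advance +11 → t=49, phase=(17,5,5,23) → FL=W FR=S RL=S RR=W
cmd 6: advance +1 → t=50, phase=(18,6,6,0) → FL=W FR=S RL=S RR=S
cmd 7: advance +8 → t=58, phase=(2,14,14,8) → FL=S FR=W RL=W RR=W


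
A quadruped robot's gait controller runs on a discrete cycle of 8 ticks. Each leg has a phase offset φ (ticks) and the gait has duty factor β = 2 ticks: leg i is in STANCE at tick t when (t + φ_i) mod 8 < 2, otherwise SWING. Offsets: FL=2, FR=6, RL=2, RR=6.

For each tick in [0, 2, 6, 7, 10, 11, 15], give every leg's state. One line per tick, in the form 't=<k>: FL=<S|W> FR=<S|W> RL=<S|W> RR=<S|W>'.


t=0: FL=W FR=W RL=W RR=W
t=2: FL=W FR=S RL=W RR=S
t=6: FL=S FR=W RL=S RR=W
t=7: FL=S FR=W RL=S RR=W
t=10: FL=W FR=S RL=W RR=S
t=11: FL=W FR=S RL=W RR=S
t=15: FL=S FR=W RL=S RR=W

t=0: phase=(2,6,2,6) vs β=2 → FL=W FR=W RL=W RR=W
t=2: phase=(4,0,4,0) vs β=2 → FL=W FR=S RL=W RR=S
t=6: phase=(0,4,0,4) vs β=2 → FL=S FR=W RL=S RR=W
t=7: phase=(1,5,1,5) vs β=2 → FL=S FR=W RL=S RR=W
t=10: phase=(4,0,4,0) vs β=2 → FL=W FR=S RL=W RR=S
t=11: phase=(5,1,5,1) vs β=2 → FL=W FR=S RL=W RR=S
t=15: phase=(1,5,1,5) vs β=2 → FL=S FR=W RL=S RR=W


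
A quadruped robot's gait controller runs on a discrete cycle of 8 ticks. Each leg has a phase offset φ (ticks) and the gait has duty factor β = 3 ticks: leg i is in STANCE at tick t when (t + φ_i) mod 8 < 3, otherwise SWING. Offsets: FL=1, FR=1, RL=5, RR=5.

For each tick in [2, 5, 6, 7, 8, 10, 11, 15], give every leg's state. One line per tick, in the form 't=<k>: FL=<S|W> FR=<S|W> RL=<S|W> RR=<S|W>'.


t=2: phase=(3,3,7,7) vs β=3 → FL=W FR=W RL=W RR=W
t=5: phase=(6,6,2,2) vs β=3 → FL=W FR=W RL=S RR=S
t=6: phase=(7,7,3,3) vs β=3 → FL=W FR=W RL=W RR=W
t=7: phase=(0,0,4,4) vs β=3 → FL=S FR=S RL=W RR=W
t=8: phase=(1,1,5,5) vs β=3 → FL=S FR=S RL=W RR=W
t=10: phase=(3,3,7,7) vs β=3 → FL=W FR=W RL=W RR=W
t=11: phase=(4,4,0,0) vs β=3 → FL=W FR=W RL=S RR=S
t=15: phase=(0,0,4,4) vs β=3 → FL=S FR=S RL=W RR=W

t=2: FL=W FR=W RL=W RR=W
t=5: FL=W FR=W RL=S RR=S
t=6: FL=W FR=W RL=W RR=W
t=7: FL=S FR=S RL=W RR=W
t=8: FL=S FR=S RL=W RR=W
t=10: FL=W FR=W RL=W RR=W
t=11: FL=W FR=W RL=S RR=S
t=15: FL=S FR=S RL=W RR=W


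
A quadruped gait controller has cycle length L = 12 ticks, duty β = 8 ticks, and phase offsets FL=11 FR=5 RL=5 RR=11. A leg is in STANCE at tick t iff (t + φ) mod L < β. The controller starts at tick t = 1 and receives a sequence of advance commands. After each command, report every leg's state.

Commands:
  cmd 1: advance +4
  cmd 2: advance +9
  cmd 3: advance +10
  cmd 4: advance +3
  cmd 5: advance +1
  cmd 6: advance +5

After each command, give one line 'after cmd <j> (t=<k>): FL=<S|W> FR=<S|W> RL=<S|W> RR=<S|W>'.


start t=1: FL=S FR=S RL=S RR=S
cmd 1: advance +4 → t=5, phase=(4,10,10,4) → FL=S FR=W RL=W RR=S
cmd 2: advance +9 → t=14, phase=(1,7,7,1) → FL=S FR=S RL=S RR=S
cmd 3: advance +10 → t=24, phase=(11,5,5,11) → FL=W FR=S RL=S RR=W
cmd 4: advance +3 → t=27, phase=(2,8,8,2) → FL=S FR=W RL=W RR=S
cmd 5: advance +1 → t=28, phase=(3,9,9,3) → FL=S FR=W RL=W RR=S
cmd 6: advance +5 → t=33, phase=(8,2,2,8) → FL=W FR=S RL=S RR=W

after cmd 1 (t=5): FL=S FR=W RL=W RR=S
after cmd 2 (t=14): FL=S FR=S RL=S RR=S
after cmd 3 (t=24): FL=W FR=S RL=S RR=W
after cmd 4 (t=27): FL=S FR=W RL=W RR=S
after cmd 5 (t=28): FL=S FR=W RL=W RR=S
after cmd 6 (t=33): FL=W FR=S RL=S RR=W
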